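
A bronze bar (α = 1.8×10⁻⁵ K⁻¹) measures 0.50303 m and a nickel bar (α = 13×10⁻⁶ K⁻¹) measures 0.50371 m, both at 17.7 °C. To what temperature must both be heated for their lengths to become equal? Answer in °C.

Equal length when α₁L₁ΔT − α₂L₂ΔT = L₂ − L₁ = 6.80×10⁻⁴ m
α₁L₁ = 9.05454×10⁻⁶, α₂L₂ = 6.54823×10⁻⁶ → Δ(αL) = 2.50631×10⁻⁶ m/K
ΔT = 6.80×10⁻⁴ / 2.50631×10⁻⁶ = 271.315 K, so T = 17.7 + 271.315 = 289.015 °C

T = 289.0 °C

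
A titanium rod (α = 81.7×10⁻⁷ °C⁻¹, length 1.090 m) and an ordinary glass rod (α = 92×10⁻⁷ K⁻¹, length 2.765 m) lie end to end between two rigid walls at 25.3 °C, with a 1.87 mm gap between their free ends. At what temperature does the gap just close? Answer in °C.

T = 79.8 °C

α₁L₁ = 8.9053×10⁻⁶ m/K, α₂L₂ = 2.5438×10⁻⁵ m/K → total 3.43433×10⁻⁵ m/K
ΔT = g/(α₁L₁+α₂L₂) = 1.87×10⁻³ / 3.43433×10⁻⁵ = 54.450 K
T = 25.3 + 54.450 = 79.750 °C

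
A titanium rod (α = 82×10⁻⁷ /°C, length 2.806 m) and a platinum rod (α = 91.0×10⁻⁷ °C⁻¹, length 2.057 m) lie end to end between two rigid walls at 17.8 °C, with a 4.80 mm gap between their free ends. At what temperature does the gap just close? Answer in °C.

T = 133 °C

Gap closes when ΔL₁ + ΔL₂ = 4.80 mm = 4.80×10⁻³ m
(α₁L₁ + α₂L₂)ΔT = g
α₁L₁ + α₂L₂ = 82×10⁻⁷×2.806 + 91.0×10⁻⁷×2.057 = 4.17279×10⁻⁵ m/K
ΔT = 4.80×10⁻³ / 4.17279×10⁻⁵ = 115.03 K
T = 17.8 + 115.03 = 132.83 °C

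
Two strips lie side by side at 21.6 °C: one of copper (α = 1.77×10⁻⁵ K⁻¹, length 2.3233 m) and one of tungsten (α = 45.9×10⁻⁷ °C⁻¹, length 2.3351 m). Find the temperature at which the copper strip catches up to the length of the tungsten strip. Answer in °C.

Equal length when α₁L₁ΔT − α₂L₂ΔT = L₂ − L₁ = 1.18×10⁻² m
α₁L₁ = 4.112241×10⁻⁵, α₂L₂ = 1.0718109×10⁻⁵ → Δ(αL) = 3.0404301×10⁻⁵ m/K
ΔT = 1.18×10⁻² / 3.0404301×10⁻⁵ = 388.103 K, so T = 21.6 + 388.103 = 409.703 °C

T = 409.7 °C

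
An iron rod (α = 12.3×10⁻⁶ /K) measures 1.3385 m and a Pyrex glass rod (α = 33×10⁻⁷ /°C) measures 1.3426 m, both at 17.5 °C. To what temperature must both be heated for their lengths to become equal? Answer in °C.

T = 358.2 °C

L₁(1 + α₁ΔT) = L₂(1 + α₂ΔT) ⇒ ΔT = (L₂ − L₁)/(α₁L₁ − α₂L₂)
L₂ − L₁ = 1.3426 − 1.3385 = 4.10×10⁻³ m
α₁L₁ − α₂L₂ = 12.3×10⁻⁶×1.3385 − 33×10⁻⁷×1.3426 = 1.203297×10⁻⁵ m/K
ΔT = 4.10×10⁻³ / 1.203297×10⁻⁵ = 340.731 K
T = 17.5 + 340.731 = 358.231 °C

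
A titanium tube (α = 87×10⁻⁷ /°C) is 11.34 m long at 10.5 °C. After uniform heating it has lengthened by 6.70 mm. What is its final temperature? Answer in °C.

ΔL = αL₀ΔT ⇒ ΔT = ΔL / (αL₀)
ΔT = 6.70×10⁻³ m / (87×10⁻⁷ × 11.34 m) = 67.911 K
T = 10.5 + 67.911 = 78.411 °C

T = 78.4 °C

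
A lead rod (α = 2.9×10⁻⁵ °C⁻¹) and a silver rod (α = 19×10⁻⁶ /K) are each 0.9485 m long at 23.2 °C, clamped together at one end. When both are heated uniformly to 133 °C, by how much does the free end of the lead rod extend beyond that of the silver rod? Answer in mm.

1.04 mm

ΔT = 109.8 K
lead: ΔL = 2.9×10⁻⁵ × 0.9485 m × 109.8 = 3.0202×10⁻³ m = 3.0202 mm
silver: ΔL = 19×10⁻⁶ × 0.9485 m × 109.8 = 1.9788×10⁻³ m = 1.9788 mm
difference = 3.0202 − 1.9788 = 1.0414 mm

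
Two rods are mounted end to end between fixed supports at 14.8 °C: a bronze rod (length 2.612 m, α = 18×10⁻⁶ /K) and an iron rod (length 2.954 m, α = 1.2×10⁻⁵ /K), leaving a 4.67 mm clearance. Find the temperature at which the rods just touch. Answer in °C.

T = 71.4 °C

Gap closes when ΔL₁ + ΔL₂ = 4.67 mm = 4.67×10⁻³ m
(α₁L₁ + α₂L₂)ΔT = g
α₁L₁ + α₂L₂ = 18×10⁻⁶×2.612 + 1.2×10⁻⁵×2.954 = 8.2464×10⁻⁵ m/K
ΔT = 4.67×10⁻³ / 8.2464×10⁻⁵ = 56.631 K
T = 14.8 + 56.631 = 71.431 °C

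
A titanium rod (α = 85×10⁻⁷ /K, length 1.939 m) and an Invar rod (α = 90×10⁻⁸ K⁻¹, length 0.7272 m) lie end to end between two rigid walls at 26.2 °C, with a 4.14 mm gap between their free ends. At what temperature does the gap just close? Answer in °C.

T = 268 °C

α₁L₁ = 1.64815×10⁻⁵ m/K, α₂L₂ = 6.5448×10⁻⁷ m/K → total 1.713598×10⁻⁵ m/K
ΔT = g/(α₁L₁+α₂L₂) = 4.14×10⁻³ / 1.713598×10⁻⁵ = 241.60 K
T = 26.2 + 241.60 = 267.80 °C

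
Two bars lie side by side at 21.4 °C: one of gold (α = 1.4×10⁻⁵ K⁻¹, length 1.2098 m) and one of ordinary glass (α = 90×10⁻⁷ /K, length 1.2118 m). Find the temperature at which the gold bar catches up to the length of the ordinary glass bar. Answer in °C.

T = 353.0 °C

Equal length when α₁L₁ΔT − α₂L₂ΔT = L₂ − L₁ = 2.00×10⁻³ m
α₁L₁ = 1.69372×10⁻⁵, α₂L₂ = 1.09062×10⁻⁵ → Δ(αL) = 6.031×10⁻⁶ m/K
ΔT = 2.00×10⁻³ / 6.031×10⁻⁶ = 331.620 K, so T = 21.4 + 331.620 = 353.020 °C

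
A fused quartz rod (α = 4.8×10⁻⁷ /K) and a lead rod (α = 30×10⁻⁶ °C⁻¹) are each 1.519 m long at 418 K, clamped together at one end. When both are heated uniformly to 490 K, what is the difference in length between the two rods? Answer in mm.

ΔT = 72 K
fused quartz: ΔL = 4.8×10⁻⁷ × 1.519 m × 72 = 5.2497×10⁻⁵ m = 0.052497 mm
lead: ΔL = 30×10⁻⁶ × 1.519 m × 72 = 3.2810×10⁻³ m = 3.2810 mm
difference = 3.2810 − 0.052497 = 3.228503 mm

3.23 mm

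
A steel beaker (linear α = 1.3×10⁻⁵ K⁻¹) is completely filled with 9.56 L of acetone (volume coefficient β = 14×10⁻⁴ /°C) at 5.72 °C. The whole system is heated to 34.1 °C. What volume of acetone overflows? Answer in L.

0.369 L

The beaker also expands: β_container ≈ 3α = 3.9×10⁻⁵ /K
Net overflow = V₀(β_liq − 3α_cont)ΔT
β − 3α = 1.40×10⁻³ − 3.9×10⁻⁵ = 1.361×10⁻³ /K; ΔT = 28.38 K
ΔV = 9.56 × 1.361×10⁻³ × 28.38 = 0.369 L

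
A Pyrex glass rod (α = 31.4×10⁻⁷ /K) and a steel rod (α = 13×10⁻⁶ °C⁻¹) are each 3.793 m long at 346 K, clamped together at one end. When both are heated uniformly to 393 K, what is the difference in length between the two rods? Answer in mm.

1.76 mm

ΔT = 47 K
Pyrex glass: ΔL = 31.4×10⁻⁷ × 3.793 m × 47 = 5.5977×10⁻⁴ m = 0.55977 mm
steel: ΔL = 13×10⁻⁶ × 3.793 m × 47 = 2.3175×10⁻³ m = 2.3175 mm
difference = 2.3175 − 0.55977 = 1.75773 mm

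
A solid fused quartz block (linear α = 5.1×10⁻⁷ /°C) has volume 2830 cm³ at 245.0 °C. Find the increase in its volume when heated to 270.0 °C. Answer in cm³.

Isotropic solid: β ≈ 3α = 1.5×10⁻⁶ /K; ΔT = 25.0 K
ΔV = 3αV₀ΔT = 3(5.1×10⁻⁷)(2830)(25.0) = 0.108 cm³

ΔV = 0.108 cm³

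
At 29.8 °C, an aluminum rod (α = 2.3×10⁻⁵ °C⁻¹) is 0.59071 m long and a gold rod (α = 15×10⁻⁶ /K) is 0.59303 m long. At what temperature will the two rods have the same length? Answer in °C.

L₁(1 + α₁ΔT) = L₂(1 + α₂ΔT) ⇒ ΔT = (L₂ − L₁)/(α₁L₁ − α₂L₂)
L₂ − L₁ = 0.59303 − 0.59071 = 2.32×10⁻³ m
α₁L₁ − α₂L₂ = 2.3×10⁻⁵×0.59071 − 15×10⁻⁶×0.59303 = 4.69088×10⁻⁶ m/K
ΔT = 2.32×10⁻³ / 4.69088×10⁻⁶ = 494.577 K
T = 29.8 + 494.577 = 524.377 °C

T = 524.4 °C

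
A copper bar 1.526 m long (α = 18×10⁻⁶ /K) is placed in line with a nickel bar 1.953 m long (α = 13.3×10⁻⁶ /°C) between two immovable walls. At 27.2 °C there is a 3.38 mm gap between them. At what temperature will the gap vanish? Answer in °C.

T = 90.4 °C

Gap closes when ΔL₁ + ΔL₂ = 3.38 mm = 3.38×10⁻³ m
(α₁L₁ + α₂L₂)ΔT = g
α₁L₁ + α₂L₂ = 18×10⁻⁶×1.526 + 13.3×10⁻⁶×1.953 = 5.34429×10⁻⁵ m/K
ΔT = 3.38×10⁻³ / 5.34429×10⁻⁵ = 63.245 K
T = 27.2 + 63.245 = 90.445 °C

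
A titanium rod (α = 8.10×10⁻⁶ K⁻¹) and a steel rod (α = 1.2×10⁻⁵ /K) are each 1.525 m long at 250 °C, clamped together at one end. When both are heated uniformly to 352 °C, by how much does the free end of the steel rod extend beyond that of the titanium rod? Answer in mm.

0.607 mm

ΔT = 102 K
titanium: ΔL = 8.10×10⁻⁶ × 1.525 m × 102 = 1.2600×10⁻³ m = 1.2600 mm
steel: ΔL = 1.2×10⁻⁵ × 1.525 m × 102 = 1.8666×10⁻³ m = 1.8666 mm
difference = 1.8666 − 1.2600 = 0.6066 mm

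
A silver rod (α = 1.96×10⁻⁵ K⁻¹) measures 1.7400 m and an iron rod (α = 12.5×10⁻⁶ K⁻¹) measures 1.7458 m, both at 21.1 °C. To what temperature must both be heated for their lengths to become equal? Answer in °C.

L₁(1 + α₁ΔT) = L₂(1 + α₂ΔT) ⇒ ΔT = (L₂ − L₁)/(α₁L₁ − α₂L₂)
L₂ − L₁ = 1.7458 − 1.7400 = 5.80×10⁻³ m
α₁L₁ − α₂L₂ = 1.96×10⁻⁵×1.7400 − 12.5×10⁻⁶×1.7458 = 1.22815×10⁻⁵ m/K
ΔT = 5.80×10⁻³ / 1.22815×10⁻⁵ = 472.255 K
T = 21.1 + 472.255 = 493.355 °C

T = 493.4 °C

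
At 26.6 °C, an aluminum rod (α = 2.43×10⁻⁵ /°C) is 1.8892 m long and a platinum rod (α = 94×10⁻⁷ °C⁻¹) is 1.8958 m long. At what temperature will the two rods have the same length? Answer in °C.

L₁(1 + α₁ΔT) = L₂(1 + α₂ΔT) ⇒ ΔT = (L₂ − L₁)/(α₁L₁ − α₂L₂)
L₂ − L₁ = 1.8958 − 1.8892 = 6.60×10⁻³ m
α₁L₁ − α₂L₂ = 2.43×10⁻⁵×1.8892 − 94×10⁻⁷×1.8958 = 2.808704×10⁻⁵ m/K
ΔT = 6.60×10⁻³ / 2.808704×10⁻⁵ = 234.984 K
T = 26.6 + 234.984 = 261.584 °C

T = 261.6 °C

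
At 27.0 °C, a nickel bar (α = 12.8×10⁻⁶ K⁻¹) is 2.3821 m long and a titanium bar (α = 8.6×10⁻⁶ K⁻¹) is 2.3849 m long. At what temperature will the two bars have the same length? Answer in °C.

Equal length when α₁L₁ΔT − α₂L₂ΔT = L₂ − L₁ = 2.80×10⁻³ m
α₁L₁ = 3.049088×10⁻⁵, α₂L₂ = 2.051014×10⁻⁵ → Δ(αL) = 9.98074×10⁻⁶ m/K
ΔT = 2.80×10⁻³ / 9.98074×10⁻⁶ = 280.540 K, so T = 27.0 + 280.540 = 307.540 °C

T = 307.5 °C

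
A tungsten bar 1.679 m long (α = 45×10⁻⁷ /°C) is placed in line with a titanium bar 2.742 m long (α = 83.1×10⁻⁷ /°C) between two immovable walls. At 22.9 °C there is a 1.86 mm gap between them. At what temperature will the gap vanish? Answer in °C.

α₁L₁ = 7.5555×10⁻⁶ m/K, α₂L₂ = 2.278602×10⁻⁵ m/K → total 3.034152×10⁻⁵ m/K
ΔT = g/(α₁L₁+α₂L₂) = 1.86×10⁻³ / 3.034152×10⁻⁵ = 61.302 K
T = 22.9 + 61.302 = 84.202 °C

T = 84.2 °C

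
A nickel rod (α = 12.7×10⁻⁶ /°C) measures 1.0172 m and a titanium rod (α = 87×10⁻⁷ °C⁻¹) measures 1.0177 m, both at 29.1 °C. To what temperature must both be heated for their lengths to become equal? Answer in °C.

T = 152.1 °C

Equal length when α₁L₁ΔT − α₂L₂ΔT = L₂ − L₁ = 5.00×10⁻⁴ m
α₁L₁ = 1.291844×10⁻⁵, α₂L₂ = 8.85399×10⁻⁶ → Δ(αL) = 4.06445×10⁻⁶ m/K
ΔT = 5.00×10⁻⁴ / 4.06445×10⁻⁶ = 123.018 K, so T = 29.1 + 123.018 = 152.118 °C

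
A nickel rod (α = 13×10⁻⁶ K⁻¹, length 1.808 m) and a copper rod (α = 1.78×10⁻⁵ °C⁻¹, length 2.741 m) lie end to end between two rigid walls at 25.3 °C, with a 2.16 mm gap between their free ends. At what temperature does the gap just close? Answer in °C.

T = 55.2 °C

α₁L₁ = 2.3504×10⁻⁵ m/K, α₂L₂ = 4.87898×10⁻⁵ m/K → total 7.22938×10⁻⁵ m/K
ΔT = g/(α₁L₁+α₂L₂) = 2.16×10⁻³ / 7.22938×10⁻⁵ = 29.878 K
T = 25.3 + 29.878 = 55.178 °C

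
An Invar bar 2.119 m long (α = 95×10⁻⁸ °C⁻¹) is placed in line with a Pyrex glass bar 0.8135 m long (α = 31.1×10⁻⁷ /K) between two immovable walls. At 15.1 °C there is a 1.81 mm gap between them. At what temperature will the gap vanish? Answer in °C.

T = 414 °C

α₁L₁ = 2.01305×10⁻⁶ m/K, α₂L₂ = 2.529985×10⁻⁶ m/K → total 4.543035×10⁻⁶ m/K
ΔT = g/(α₁L₁+α₂L₂) = 1.81×10⁻³ / 4.543035×10⁻⁶ = 398.41 K
T = 15.1 + 398.41 = 413.51 °C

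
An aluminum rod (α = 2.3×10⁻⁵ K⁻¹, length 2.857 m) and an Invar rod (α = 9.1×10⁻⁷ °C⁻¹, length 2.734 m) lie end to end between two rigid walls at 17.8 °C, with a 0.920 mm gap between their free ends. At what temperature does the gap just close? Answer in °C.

Gap closes when ΔL₁ + ΔL₂ = 0.920 mm = 9.20×10⁻⁴ m
(α₁L₁ + α₂L₂)ΔT = g
α₁L₁ + α₂L₂ = 2.3×10⁻⁵×2.857 + 9.1×10⁻⁷×2.734 = 6.819894×10⁻⁵ m/K
ΔT = 9.20×10⁻⁴ / 6.819894×10⁻⁵ = 13.490 K
T = 17.8 + 13.490 = 31.290 °C

T = 31.3 °C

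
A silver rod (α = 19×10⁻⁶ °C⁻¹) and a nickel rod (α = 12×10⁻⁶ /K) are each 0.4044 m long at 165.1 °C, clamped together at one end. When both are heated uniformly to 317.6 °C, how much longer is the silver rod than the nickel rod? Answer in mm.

ΔT = 152.5 K
silver: ΔL = 19×10⁻⁶ × 0.4044 m × 152.5 = 1.1717×10⁻³ m = 1.1717 mm
nickel: ΔL = 12×10⁻⁶ × 0.4044 m × 152.5 = 7.4005×10⁻⁴ m = 0.74005 mm
difference = 1.1717 − 0.74005 = 0.43165 mm

0.432 mm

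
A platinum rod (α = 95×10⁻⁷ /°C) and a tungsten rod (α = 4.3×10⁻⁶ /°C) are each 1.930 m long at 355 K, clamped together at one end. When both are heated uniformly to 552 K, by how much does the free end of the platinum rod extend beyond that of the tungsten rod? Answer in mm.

ΔT = 197 K
platinum: ΔL = 95×10⁻⁷ × 1.930 m × 197 = 3.6120×10⁻³ m = 3.6120 mm
tungsten: ΔL = 4.3×10⁻⁶ × 1.930 m × 197 = 1.6349×10⁻³ m = 1.6349 mm
difference = 3.6120 − 1.6349 = 1.9771 mm

1.98 mm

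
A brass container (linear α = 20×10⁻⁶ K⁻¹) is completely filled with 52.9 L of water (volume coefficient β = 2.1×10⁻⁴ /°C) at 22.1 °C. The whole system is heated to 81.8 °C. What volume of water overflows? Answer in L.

The container also expands: β_container ≈ 3α = 6.0×10⁻⁵ /K
Net overflow = V₀(β_liq − 3α_cont)ΔT
β − 3α = 2.10×10⁻⁴ − 6.0×10⁻⁵ = 1.50×10⁻⁴ /K; ΔT = 59.7 K
ΔV = 52.9 × 1.50×10⁻⁴ × 59.7 = 0.474 L

0.474 L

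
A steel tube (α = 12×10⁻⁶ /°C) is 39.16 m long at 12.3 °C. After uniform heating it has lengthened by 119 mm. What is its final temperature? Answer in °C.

ΔL = αL₀ΔT ⇒ ΔT = ΔL / (αL₀)
ΔT = 119×10⁻³ m / (12×10⁻⁶ × 39.16 m) = 253.23 K
T = 12.3 + 253.23 = 265.53 °C

T = 266 °C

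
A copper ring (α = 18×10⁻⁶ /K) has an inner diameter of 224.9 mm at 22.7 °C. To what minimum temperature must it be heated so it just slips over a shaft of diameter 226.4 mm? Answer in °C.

T = 393 °C

Required Δd = 226.4 − 224.9 = 1.5 mm
Δd = αd₀ΔT ⇒ ΔT = Δd/(αd₀) = 1.5 / (18×10⁻⁶ × 224.9) = 370.54 K
T_min = 22.7 + 370.54 = 393.24 °C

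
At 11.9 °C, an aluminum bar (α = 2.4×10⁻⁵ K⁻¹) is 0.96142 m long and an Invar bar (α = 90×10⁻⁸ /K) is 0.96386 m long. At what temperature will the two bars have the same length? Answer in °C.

Equal length when α₁L₁ΔT − α₂L₂ΔT = L₂ − L₁ = 2.44×10⁻³ m
α₁L₁ = 2.307408×10⁻⁵, α₂L₂ = 8.67474×10⁻⁷ → Δ(αL) = 2.2206606×10⁻⁵ m/K
ΔT = 2.44×10⁻³ / 2.2206606×10⁻⁵ = 109.877 K, so T = 11.9 + 109.877 = 121.777 °C

T = 121.8 °C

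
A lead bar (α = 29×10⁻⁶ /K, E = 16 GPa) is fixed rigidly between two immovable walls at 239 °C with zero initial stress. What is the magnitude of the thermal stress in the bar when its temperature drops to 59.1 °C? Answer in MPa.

σ = 83.5 MPa

Fully constrained: the free strain ε = αΔT is blocked, so σ = Eε = EαΔT.
|ΔT| = 179.9 K
σ = 16.0×10⁹ × 29×10⁻⁶ × 179.9 = 8.35×10⁷ Pa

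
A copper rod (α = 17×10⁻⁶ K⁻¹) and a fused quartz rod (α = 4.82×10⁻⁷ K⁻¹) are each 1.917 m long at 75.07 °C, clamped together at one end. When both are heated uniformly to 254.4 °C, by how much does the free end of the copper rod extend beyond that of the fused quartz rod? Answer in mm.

5.68 mm

ΔT = 179.33 K
copper: ΔL = 17×10⁻⁶ × 1.917 m × 179.33 = 5.8442×10⁻³ m = 5.8442 mm
fused quartz: ΔL = 4.82×10⁻⁷ × 1.917 m × 179.33 = 1.6570×10⁻⁴ m = 0.16570 mm
difference = 5.8442 − 0.16570 = 5.6785 mm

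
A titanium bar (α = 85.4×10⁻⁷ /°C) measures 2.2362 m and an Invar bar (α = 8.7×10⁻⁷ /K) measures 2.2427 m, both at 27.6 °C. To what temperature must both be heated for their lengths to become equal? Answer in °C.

T = 406.7 °C

L₁(1 + α₁ΔT) = L₂(1 + α₂ΔT) ⇒ ΔT = (L₂ − L₁)/(α₁L₁ − α₂L₂)
L₂ − L₁ = 2.2427 − 2.2362 = 6.50×10⁻³ m
α₁L₁ − α₂L₂ = 85.4×10⁻⁷×2.2362 − 8.7×10⁻⁷×2.2427 = 1.7145999×10⁻⁵ m/K
ΔT = 6.50×10⁻³ / 1.7145999×10⁻⁵ = 379.097 K
T = 27.6 + 379.097 = 406.697 °C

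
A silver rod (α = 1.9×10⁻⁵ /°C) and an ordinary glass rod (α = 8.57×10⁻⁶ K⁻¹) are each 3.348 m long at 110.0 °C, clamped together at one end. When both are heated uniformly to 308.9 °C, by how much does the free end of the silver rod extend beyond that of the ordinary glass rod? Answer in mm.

ΔT = 198.9 K
silver: ΔL = 1.9×10⁻⁵ × 3.348 m × 198.9 = 1.2652×10⁻² m = 12.652 mm
ordinary glass: ΔL = 8.57×10⁻⁶ × 3.348 m × 198.9 = 5.7069×10⁻³ m = 5.7069 mm
difference = 12.652 − 5.7069 = 6.9451 mm

6.95 mm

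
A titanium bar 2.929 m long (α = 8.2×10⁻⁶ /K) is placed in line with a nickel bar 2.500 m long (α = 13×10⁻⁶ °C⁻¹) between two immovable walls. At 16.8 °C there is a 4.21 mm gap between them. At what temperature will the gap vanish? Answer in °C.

T = 91.3 °C

α₁L₁ = 2.40178×10⁻⁵ m/K, α₂L₂ = 3.250×10⁻⁵ m/K → total 5.65178×10⁻⁵ m/K
ΔT = g/(α₁L₁+α₂L₂) = 4.21×10⁻³ / 5.65178×10⁻⁵ = 74.490 K
T = 16.8 + 74.490 = 91.290 °C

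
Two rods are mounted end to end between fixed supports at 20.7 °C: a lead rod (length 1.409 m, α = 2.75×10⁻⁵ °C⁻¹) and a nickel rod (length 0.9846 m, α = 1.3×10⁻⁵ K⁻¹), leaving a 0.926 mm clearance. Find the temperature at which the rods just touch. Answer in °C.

Gap closes when ΔL₁ + ΔL₂ = 0.926 mm = 9.26×10⁻⁴ m
(α₁L₁ + α₂L₂)ΔT = g
α₁L₁ + α₂L₂ = 2.75×10⁻⁵×1.409 + 1.3×10⁻⁵×0.9846 = 5.15473×10⁻⁵ m/K
ΔT = 9.26×10⁻⁴ / 5.15473×10⁻⁵ = 17.964 K
T = 20.7 + 17.964 = 38.664 °C

T = 38.7 °C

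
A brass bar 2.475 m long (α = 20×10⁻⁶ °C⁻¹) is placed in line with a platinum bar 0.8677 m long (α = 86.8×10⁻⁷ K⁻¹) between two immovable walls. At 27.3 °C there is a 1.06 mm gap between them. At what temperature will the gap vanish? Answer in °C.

α₁L₁ = 4.950×10⁻⁵ m/K, α₂L₂ = 7.531636×10⁻⁶ m/K → total 5.7031636×10⁻⁵ m/K
ΔT = g/(α₁L₁+α₂L₂) = 1.06×10⁻³ / 5.7031636×10⁻⁵ = 18.586 K
T = 27.3 + 18.586 = 45.886 °C

T = 45.9 °C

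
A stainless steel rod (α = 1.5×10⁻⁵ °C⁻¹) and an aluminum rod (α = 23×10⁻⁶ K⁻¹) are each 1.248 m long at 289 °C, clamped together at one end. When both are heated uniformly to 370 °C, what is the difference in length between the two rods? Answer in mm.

0.809 mm

ΔT = 81 K
stainless steel: ΔL = 1.5×10⁻⁵ × 1.248 m × 81 = 1.5163×10⁻³ m = 1.5163 mm
aluminum: ΔL = 23×10⁻⁶ × 1.248 m × 81 = 2.3250×10⁻³ m = 2.3250 mm
difference = 2.3250 − 1.5163 = 0.8087 mm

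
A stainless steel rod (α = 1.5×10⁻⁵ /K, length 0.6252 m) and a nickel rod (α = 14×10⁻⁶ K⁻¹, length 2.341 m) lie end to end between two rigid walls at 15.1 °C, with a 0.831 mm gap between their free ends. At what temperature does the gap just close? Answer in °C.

T = 34.8 °C

α₁L₁ = 9.378×10⁻⁶ m/K, α₂L₂ = 3.2774×10⁻⁵ m/K → total 4.2152×10⁻⁵ m/K
ΔT = g/(α₁L₁+α₂L₂) = 8.31×10⁻⁴ / 4.2152×10⁻⁵ = 19.714 K
T = 15.1 + 19.714 = 34.814 °C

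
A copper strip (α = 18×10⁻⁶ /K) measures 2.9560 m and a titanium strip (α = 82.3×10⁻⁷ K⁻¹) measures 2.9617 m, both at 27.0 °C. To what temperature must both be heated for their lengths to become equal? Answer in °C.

L₁(1 + α₁ΔT) = L₂(1 + α₂ΔT) ⇒ ΔT = (L₂ − L₁)/(α₁L₁ − α₂L₂)
L₂ − L₁ = 2.9617 − 2.9560 = 5.70×10⁻³ m
α₁L₁ − α₂L₂ = 18×10⁻⁶×2.9560 − 82.3×10⁻⁷×2.9617 = 2.8833209×10⁻⁵ m/K
ΔT = 5.70×10⁻³ / 2.8833209×10⁻⁵ = 197.689 K
T = 27.0 + 197.689 = 224.689 °C

T = 224.7 °C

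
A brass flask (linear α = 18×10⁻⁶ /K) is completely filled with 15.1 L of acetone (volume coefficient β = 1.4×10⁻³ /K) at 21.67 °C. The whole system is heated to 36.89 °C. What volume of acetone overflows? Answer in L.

0.309 L

The flask also expands: β_container ≈ 3α = 5.4×10⁻⁵ /K
Net overflow = V₀(β_liq − 3α_cont)ΔT
β − 3α = 1.40×10⁻³ − 5.4×10⁻⁵ = 1.346×10⁻³ /K; ΔT = 15.22 K
ΔV = 15.1 × 1.346×10⁻³ × 15.22 = 0.309 L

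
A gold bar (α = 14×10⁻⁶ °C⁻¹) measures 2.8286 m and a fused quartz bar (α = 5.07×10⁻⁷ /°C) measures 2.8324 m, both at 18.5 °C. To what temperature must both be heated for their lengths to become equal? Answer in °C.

Equal length when α₁L₁ΔT − α₂L₂ΔT = L₂ − L₁ = 3.80×10⁻³ m
α₁L₁ = 3.96004×10⁻⁵, α₂L₂ = 1.4360268×10⁻⁶ → Δ(αL) = 3.81643732×10⁻⁵ m/K
ΔT = 3.80×10⁻³ / 3.81643732×10⁻⁵ = 99.569 K, so T = 18.5 + 99.569 = 118.069 °C

T = 118.1 °C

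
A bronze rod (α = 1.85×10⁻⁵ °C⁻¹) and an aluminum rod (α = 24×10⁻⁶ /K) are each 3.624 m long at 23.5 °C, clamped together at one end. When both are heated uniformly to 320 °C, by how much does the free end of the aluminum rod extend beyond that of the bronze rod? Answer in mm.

5.91 mm

ΔT = 296.5 K
bronze: ΔL = 1.85×10⁻⁵ × 3.624 m × 296.5 = 1.9879×10⁻² m = 19.879 mm
aluminum: ΔL = 24×10⁻⁶ × 3.624 m × 296.5 = 2.5788×10⁻² m = 25.788 mm
difference = 25.788 − 19.879 = 5.909 mm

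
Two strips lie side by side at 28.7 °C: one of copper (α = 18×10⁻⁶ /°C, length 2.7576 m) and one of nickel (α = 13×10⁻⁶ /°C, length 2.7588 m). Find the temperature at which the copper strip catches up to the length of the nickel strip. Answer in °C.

L₁(1 + α₁ΔT) = L₂(1 + α₂ΔT) ⇒ ΔT = (L₂ − L₁)/(α₁L₁ − α₂L₂)
L₂ − L₁ = 2.7588 − 2.7576 = 1.20×10⁻³ m
α₁L₁ − α₂L₂ = 18×10⁻⁶×2.7576 − 13×10⁻⁶×2.7588 = 1.37724×10⁻⁵ m/K
ΔT = 1.20×10⁻³ / 1.37724×10⁻⁵ = 87.131 K
T = 28.7 + 87.131 = 115.831 °C

T = 115.8 °C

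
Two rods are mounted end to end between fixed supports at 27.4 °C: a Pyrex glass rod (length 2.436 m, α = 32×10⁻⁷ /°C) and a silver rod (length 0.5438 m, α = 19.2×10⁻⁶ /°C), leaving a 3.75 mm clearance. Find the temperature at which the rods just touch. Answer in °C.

Gap closes when ΔL₁ + ΔL₂ = 3.75 mm = 3.75×10⁻³ m
(α₁L₁ + α₂L₂)ΔT = g
α₁L₁ + α₂L₂ = 32×10⁻⁷×2.436 + 19.2×10⁻⁶×0.5438 = 1.823616×10⁻⁵ m/K
ΔT = 3.75×10⁻³ / 1.823616×10⁻⁵ = 205.64 K
T = 27.4 + 205.64 = 233.04 °C

T = 233 °C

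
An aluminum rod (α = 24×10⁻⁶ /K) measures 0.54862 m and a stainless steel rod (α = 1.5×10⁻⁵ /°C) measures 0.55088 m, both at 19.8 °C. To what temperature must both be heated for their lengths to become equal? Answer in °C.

T = 480.7 °C

Equal length when α₁L₁ΔT − α₂L₂ΔT = L₂ − L₁ = 2.26×10⁻³ m
α₁L₁ = 1.316688×10⁻⁵, α₂L₂ = 8.2632×10⁻⁶ → Δ(αL) = 4.90368×10⁻⁶ m/K
ΔT = 2.26×10⁻³ / 4.90368×10⁻⁶ = 460.878 K, so T = 19.8 + 460.878 = 480.678 °C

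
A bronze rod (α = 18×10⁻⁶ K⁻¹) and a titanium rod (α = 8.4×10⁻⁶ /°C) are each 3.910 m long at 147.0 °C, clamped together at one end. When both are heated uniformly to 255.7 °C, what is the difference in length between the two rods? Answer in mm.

4.08 mm

ΔT = 108.7 K
bronze: ΔL = 18×10⁻⁶ × 3.910 m × 108.7 = 7.6503×10⁻³ m = 7.6503 mm
titanium: ΔL = 8.4×10⁻⁶ × 3.910 m × 108.7 = 3.5701×10⁻³ m = 3.5701 mm
difference = 7.6503 − 3.5701 = 4.0802 mm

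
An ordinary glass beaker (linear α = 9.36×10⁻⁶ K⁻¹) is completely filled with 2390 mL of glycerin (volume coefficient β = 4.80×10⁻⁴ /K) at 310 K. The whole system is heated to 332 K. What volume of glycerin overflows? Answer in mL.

23.8 mL

The beaker also expands: β_container ≈ 3α = 2.808×10⁻⁵ /K
Net overflow = V₀(β_liq − 3α_cont)ΔT
β − 3α = 4.80×10⁻⁴ − 2.808×10⁻⁵ = 4.5192×10⁻⁴ /K; ΔT = 22 K
ΔV = 2390 × 4.5192×10⁻⁴ × 22 = 23.8 mL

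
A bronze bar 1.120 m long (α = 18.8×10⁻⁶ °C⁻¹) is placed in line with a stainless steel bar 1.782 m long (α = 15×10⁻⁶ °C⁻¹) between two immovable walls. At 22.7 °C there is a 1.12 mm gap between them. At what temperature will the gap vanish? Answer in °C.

α₁L₁ = 2.1056×10⁻⁵ m/K, α₂L₂ = 2.673×10⁻⁵ m/K → total 4.7786×10⁻⁵ m/K
ΔT = g/(α₁L₁+α₂L₂) = 1.12×10⁻³ / 4.7786×10⁻⁵ = 23.438 K
T = 22.7 + 23.438 = 46.138 °C

T = 46.1 °C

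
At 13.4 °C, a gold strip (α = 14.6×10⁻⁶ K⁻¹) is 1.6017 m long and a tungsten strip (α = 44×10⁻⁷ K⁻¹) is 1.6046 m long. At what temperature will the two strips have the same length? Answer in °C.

T = 191.0 °C

Equal length when α₁L₁ΔT − α₂L₂ΔT = L₂ − L₁ = 2.90×10⁻³ m
α₁L₁ = 2.338482×10⁻⁵, α₂L₂ = 7.06024×10⁻⁶ → Δ(αL) = 1.632458×10⁻⁵ m/K
ΔT = 2.90×10⁻³ / 1.632458×10⁻⁵ = 177.646 K, so T = 13.4 + 177.646 = 191.046 °C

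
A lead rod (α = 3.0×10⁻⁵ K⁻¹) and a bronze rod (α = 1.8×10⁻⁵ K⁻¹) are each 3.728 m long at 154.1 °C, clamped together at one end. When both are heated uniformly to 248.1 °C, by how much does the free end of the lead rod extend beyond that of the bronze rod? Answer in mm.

4.21 mm

ΔT = 94.0 K
lead: ΔL = 3.0×10⁻⁵ × 3.728 m × 94.0 = 1.0513×10⁻² m = 10.513 mm
bronze: ΔL = 1.8×10⁻⁵ × 3.728 m × 94.0 = 6.3078×10⁻³ m = 6.3078 mm
difference = 10.513 − 6.3078 = 4.2052 mm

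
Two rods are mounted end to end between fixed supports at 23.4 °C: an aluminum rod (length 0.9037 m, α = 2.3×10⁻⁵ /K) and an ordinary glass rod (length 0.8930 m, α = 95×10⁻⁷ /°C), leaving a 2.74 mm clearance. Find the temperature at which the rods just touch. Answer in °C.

T = 117 °C

Gap closes when ΔL₁ + ΔL₂ = 2.74 mm = 2.74×10⁻³ m
(α₁L₁ + α₂L₂)ΔT = g
α₁L₁ + α₂L₂ = 2.3×10⁻⁵×0.9037 + 95×10⁻⁷×0.8930 = 2.92686×10⁻⁵ m/K
ΔT = 2.74×10⁻³ / 2.92686×10⁻⁵ = 93.62 K
T = 23.4 + 93.62 = 117.02 °C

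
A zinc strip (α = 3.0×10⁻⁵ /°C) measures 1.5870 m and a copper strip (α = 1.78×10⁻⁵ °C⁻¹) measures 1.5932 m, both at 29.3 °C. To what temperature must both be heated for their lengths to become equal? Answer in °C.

T = 351.4 °C

Equal length when α₁L₁ΔT − α₂L₂ΔT = L₂ − L₁ = 6.20×10⁻³ m
α₁L₁ = 4.761×10⁻⁵, α₂L₂ = 2.835896×10⁻⁵ → Δ(αL) = 1.925104×10⁻⁵ m/K
ΔT = 6.20×10⁻³ / 1.925104×10⁻⁵ = 322.061 K, so T = 29.3 + 322.061 = 351.361 °C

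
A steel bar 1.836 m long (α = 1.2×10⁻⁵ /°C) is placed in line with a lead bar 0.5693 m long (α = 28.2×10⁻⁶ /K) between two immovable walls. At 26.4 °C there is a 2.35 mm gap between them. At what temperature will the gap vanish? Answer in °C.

α₁L₁ = 2.2032×10⁻⁵ m/K, α₂L₂ = 1.605426×10⁻⁵ m/K → total 3.808626×10⁻⁵ m/K
ΔT = g/(α₁L₁+α₂L₂) = 2.35×10⁻³ / 3.808626×10⁻⁵ = 61.702 K
T = 26.4 + 61.702 = 88.102 °C

T = 88.1 °C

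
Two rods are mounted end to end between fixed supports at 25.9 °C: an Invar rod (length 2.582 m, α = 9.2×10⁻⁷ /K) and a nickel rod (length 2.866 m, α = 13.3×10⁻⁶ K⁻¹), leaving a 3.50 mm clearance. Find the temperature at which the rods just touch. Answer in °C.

Gap closes when ΔL₁ + ΔL₂ = 3.50 mm = 3.50×10⁻³ m
(α₁L₁ + α₂L₂)ΔT = g
α₁L₁ + α₂L₂ = 9.2×10⁻⁷×2.582 + 13.3×10⁻⁶×2.866 = 4.049324×10⁻⁵ m/K
ΔT = 3.50×10⁻³ / 4.049324×10⁻⁵ = 86.43 K
T = 25.9 + 86.43 = 112.33 °C

T = 112 °C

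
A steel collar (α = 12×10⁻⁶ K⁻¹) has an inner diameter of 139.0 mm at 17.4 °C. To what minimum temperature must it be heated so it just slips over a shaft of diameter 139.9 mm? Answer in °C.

T = 557 °C

Required Δd = 139.9 − 139.0 = 0.9 mm
Δd = αd₀ΔT ⇒ ΔT = Δd/(αd₀) = 0.9 / (12×10⁻⁶ × 139.0) = 539.57 K
T_min = 17.4 + 539.57 = 556.97 °C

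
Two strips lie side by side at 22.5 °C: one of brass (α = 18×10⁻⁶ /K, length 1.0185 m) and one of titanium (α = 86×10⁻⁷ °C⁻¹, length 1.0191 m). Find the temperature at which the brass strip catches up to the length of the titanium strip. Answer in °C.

T = 85.20 °C

Equal length when α₁L₁ΔT − α₂L₂ΔT = L₂ − L₁ = 6.00×10⁻⁴ m
α₁L₁ = 1.8333×10⁻⁵, α₂L₂ = 8.76426×10⁻⁶ → Δ(αL) = 9.56874×10⁻⁶ m/K
ΔT = 6.00×10⁻⁴ / 9.56874×10⁻⁶ = 62.7042 K, so T = 22.5 + 62.7042 = 85.2042 °C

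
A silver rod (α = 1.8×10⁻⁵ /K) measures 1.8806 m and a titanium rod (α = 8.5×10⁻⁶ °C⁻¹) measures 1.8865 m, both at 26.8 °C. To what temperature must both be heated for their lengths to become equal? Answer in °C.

T = 358.0 °C

L₁(1 + α₁ΔT) = L₂(1 + α₂ΔT) ⇒ ΔT = (L₂ − L₁)/(α₁L₁ − α₂L₂)
L₂ − L₁ = 1.8865 − 1.8806 = 5.90×10⁻³ m
α₁L₁ − α₂L₂ = 1.8×10⁻⁵×1.8806 − 8.5×10⁻⁶×1.8865 = 1.781555×10⁻⁵ m/K
ΔT = 5.90×10⁻³ / 1.781555×10⁻⁵ = 331.171 K
T = 26.8 + 331.171 = 357.971 °C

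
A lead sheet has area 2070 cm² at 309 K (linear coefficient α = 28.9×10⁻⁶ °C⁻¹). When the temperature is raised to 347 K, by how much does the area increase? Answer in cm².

ΔA = 4.55 cm²

Area coefficient ≈ 2α; |ΔT| = 38 K
ΔA = 2αA₀ΔT = 2(28.9×10⁻⁶)(2070)(38) = 4.55 cm²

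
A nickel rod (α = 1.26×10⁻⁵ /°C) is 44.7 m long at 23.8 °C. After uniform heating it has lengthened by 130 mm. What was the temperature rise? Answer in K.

ΔL = αL₀ΔT ⇒ ΔT = ΔL / (αL₀)
ΔT = 130×10⁻³ m / (1.26×10⁻⁵ × 44.7 m) = 230.82 K

ΔT = 231 K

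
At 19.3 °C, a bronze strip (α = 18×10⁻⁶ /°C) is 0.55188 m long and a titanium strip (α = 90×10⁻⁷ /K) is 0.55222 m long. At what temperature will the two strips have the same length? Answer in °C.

L₁(1 + α₁ΔT) = L₂(1 + α₂ΔT) ⇒ ΔT = (L₂ − L₁)/(α₁L₁ − α₂L₂)
L₂ − L₁ = 0.55222 − 0.55188 = 3.40×10⁻⁴ m
α₁L₁ − α₂L₂ = 18×10⁻⁶×0.55188 − 90×10⁻⁷×0.55222 = 4.96386×10⁻⁶ m/K
ΔT = 3.40×10⁻⁴ / 4.96386×10⁻⁶ = 68.4951 K
T = 19.3 + 68.4951 = 87.7951 °C

T = 87.80 °C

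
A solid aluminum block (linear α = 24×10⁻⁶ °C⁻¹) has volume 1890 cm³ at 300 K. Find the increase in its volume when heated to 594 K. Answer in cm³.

Isotropic solid: β ≈ 3α = 7.2×10⁻⁵ /K; ΔT = 294 K
ΔV = 3αV₀ΔT = 3(24×10⁻⁶)(1890)(294) = 40.0 cm³

ΔV = 40.0 cm³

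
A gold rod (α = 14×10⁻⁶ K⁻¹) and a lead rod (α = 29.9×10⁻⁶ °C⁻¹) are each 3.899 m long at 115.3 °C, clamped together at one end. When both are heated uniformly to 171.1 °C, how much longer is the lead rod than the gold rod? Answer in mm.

3.46 mm

ΔT = 55.8 K
gold: ΔL = 14×10⁻⁶ × 3.899 m × 55.8 = 3.0459×10⁻³ m = 3.0459 mm
lead: ΔL = 29.9×10⁻⁶ × 3.899 m × 55.8 = 6.5052×10⁻³ m = 6.5052 mm
difference = 6.5052 − 3.0459 = 3.4593 mm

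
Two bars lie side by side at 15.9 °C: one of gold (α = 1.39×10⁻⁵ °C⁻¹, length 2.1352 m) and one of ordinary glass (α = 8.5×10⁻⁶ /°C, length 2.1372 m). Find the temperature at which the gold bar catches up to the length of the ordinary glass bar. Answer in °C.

L₁(1 + α₁ΔT) = L₂(1 + α₂ΔT) ⇒ ΔT = (L₂ − L₁)/(α₁L₁ − α₂L₂)
L₂ − L₁ = 2.1372 − 2.1352 = 2.00×10⁻³ m
α₁L₁ − α₂L₂ = 1.39×10⁻⁵×2.1352 − 8.5×10⁻⁶×2.1372 = 1.151308×10⁻⁵ m/K
ΔT = 2.00×10⁻³ / 1.151308×10⁻⁵ = 173.715 K
T = 15.9 + 173.715 = 189.615 °C

T = 189.6 °C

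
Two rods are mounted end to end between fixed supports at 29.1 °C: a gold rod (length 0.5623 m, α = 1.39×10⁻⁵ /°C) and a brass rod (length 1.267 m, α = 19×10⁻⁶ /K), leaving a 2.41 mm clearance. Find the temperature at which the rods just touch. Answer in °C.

T = 105 °C

Gap closes when ΔL₁ + ΔL₂ = 2.41 mm = 2.41×10⁻³ m
(α₁L₁ + α₂L₂)ΔT = g
α₁L₁ + α₂L₂ = 1.39×10⁻⁵×0.5623 + 19×10⁻⁶×1.267 = 3.188897×10⁻⁵ m/K
ΔT = 2.41×10⁻³ / 3.188897×10⁻⁵ = 75.57 K
T = 29.1 + 75.57 = 104.67 °C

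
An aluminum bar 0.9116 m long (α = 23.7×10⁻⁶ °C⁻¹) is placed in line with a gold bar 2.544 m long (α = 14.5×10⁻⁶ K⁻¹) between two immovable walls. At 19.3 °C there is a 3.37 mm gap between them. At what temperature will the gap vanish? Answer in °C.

α₁L₁ = 2.160492×10⁻⁵ m/K, α₂L₂ = 3.6888×10⁻⁵ m/K → total 5.849292×10⁻⁵ m/K
ΔT = g/(α₁L₁+α₂L₂) = 3.37×10⁻³ / 5.849292×10⁻⁵ = 57.614 K
T = 19.3 + 57.614 = 76.914 °C

T = 76.9 °C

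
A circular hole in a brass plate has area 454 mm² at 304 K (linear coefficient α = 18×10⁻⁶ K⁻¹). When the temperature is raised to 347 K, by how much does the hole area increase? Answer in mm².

ΔA = 0.703 mm²

Area coefficient ≈ 2α; |ΔT| = 43 K
ΔA = 2αA₀ΔT = 2(18×10⁻⁶)(454)(43) = 0.703 mm²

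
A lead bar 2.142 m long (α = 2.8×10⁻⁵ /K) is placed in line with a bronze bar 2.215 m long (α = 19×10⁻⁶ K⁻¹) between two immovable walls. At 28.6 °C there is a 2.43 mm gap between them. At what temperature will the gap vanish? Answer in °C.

T = 52.4 °C

Gap closes when ΔL₁ + ΔL₂ = 2.43 mm = 2.43×10⁻³ m
(α₁L₁ + α₂L₂)ΔT = g
α₁L₁ + α₂L₂ = 2.8×10⁻⁵×2.142 + 19×10⁻⁶×2.215 = 1.02061×10⁻⁴ m/K
ΔT = 2.43×10⁻³ / 1.02061×10⁻⁴ = 23.809 K
T = 28.6 + 23.809 = 52.409 °C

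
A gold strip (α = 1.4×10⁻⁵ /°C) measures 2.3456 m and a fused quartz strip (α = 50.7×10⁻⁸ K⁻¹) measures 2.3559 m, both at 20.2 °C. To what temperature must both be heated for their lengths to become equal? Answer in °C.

L₁(1 + α₁ΔT) = L₂(1 + α₂ΔT) ⇒ ΔT = (L₂ − L₁)/(α₁L₁ − α₂L₂)
L₂ − L₁ = 2.3559 − 2.3456 = 1.03×10⁻² m
α₁L₁ − α₂L₂ = 1.4×10⁻⁵×2.3456 − 50.7×10⁻⁸×2.3559 = 3.16439587×10⁻⁵ m/K
ΔT = 1.03×10⁻² / 3.16439587×10⁻⁵ = 325.497 K
T = 20.2 + 325.497 = 345.697 °C

T = 345.7 °C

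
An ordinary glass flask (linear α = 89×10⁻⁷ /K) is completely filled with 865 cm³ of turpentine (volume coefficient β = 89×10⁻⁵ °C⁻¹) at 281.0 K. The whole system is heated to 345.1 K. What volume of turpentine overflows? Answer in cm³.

The flask also expands: β_container ≈ 3α = 2.67×10⁻⁵ /K
Net overflow = V₀(β_liq − 3α_cont)ΔT
β − 3α = 8.90×10⁻⁴ − 2.67×10⁻⁵ = 8.633×10⁻⁴ /K; ΔT = 64.1 K
ΔV = 865 × 8.633×10⁻⁴ × 64.1 = 47.9 cm³

47.9 cm³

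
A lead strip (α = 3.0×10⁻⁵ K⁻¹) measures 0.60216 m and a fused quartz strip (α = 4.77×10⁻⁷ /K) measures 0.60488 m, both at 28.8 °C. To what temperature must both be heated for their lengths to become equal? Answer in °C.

L₁(1 + α₁ΔT) = L₂(1 + α₂ΔT) ⇒ ΔT = (L₂ − L₁)/(α₁L₁ − α₂L₂)
L₂ − L₁ = 0.60488 − 0.60216 = 2.72×10⁻³ m
α₁L₁ − α₂L₂ = 3.0×10⁻⁵×0.60216 − 4.77×10⁻⁷×0.60488 = 1.777627224×10⁻⁵ m/K
ΔT = 2.72×10⁻³ / 1.777627224×10⁻⁵ = 153.013 K
T = 28.8 + 153.013 = 181.813 °C

T = 181.8 °C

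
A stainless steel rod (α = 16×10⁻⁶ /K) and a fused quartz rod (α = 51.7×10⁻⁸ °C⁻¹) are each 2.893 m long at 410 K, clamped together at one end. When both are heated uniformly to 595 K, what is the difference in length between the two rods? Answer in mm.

ΔT = 185 K
stainless steel: ΔL = 16×10⁻⁶ × 2.893 m × 185 = 8.5633×10⁻³ m = 8.5633 mm
fused quartz: ΔL = 51.7×10⁻⁸ × 2.893 m × 185 = 2.7670×10⁻⁴ m = 0.27670 mm
difference = 8.5633 − 0.27670 = 8.2866 mm

8.29 mm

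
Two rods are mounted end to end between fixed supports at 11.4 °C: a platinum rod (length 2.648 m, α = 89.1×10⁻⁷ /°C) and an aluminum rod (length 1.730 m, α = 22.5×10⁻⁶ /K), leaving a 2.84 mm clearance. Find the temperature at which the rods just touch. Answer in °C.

α₁L₁ = 2.359368×10⁻⁵ m/K, α₂L₂ = 3.8925×10⁻⁵ m/K → total 6.251868×10⁻⁵ m/K
ΔT = g/(α₁L₁+α₂L₂) = 2.84×10⁻³ / 6.251868×10⁻⁵ = 45.426 K
T = 11.4 + 45.426 = 56.826 °C

T = 56.8 °C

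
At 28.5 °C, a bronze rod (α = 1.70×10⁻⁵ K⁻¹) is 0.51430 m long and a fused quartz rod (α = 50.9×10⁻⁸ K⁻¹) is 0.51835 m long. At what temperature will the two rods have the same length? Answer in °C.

Equal length when α₁L₁ΔT − α₂L₂ΔT = L₂ − L₁ = 4.05×10⁻³ m
α₁L₁ = 8.7431×10⁻⁶, α₂L₂ = 2.6384015×10⁻⁷ → Δ(αL) = 8.47925985×10⁻⁶ m/K
ΔT = 4.05×10⁻³ / 8.47925985×10⁻⁶ = 477.636 K, so T = 28.5 + 477.636 = 506.136 °C

T = 506.1 °C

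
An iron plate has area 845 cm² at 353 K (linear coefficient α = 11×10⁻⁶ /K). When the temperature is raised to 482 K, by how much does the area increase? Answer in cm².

ΔA = 2.40 cm²

Area coefficient ≈ 2α; |ΔT| = 129 K
ΔA = 2αA₀ΔT = 2(11×10⁻⁶)(845)(129) = 2.40 cm²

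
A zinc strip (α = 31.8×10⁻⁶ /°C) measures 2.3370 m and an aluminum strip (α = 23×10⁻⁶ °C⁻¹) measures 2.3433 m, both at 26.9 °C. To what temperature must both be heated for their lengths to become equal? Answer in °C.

T = 335.4 °C

Equal length when α₁L₁ΔT − α₂L₂ΔT = L₂ − L₁ = 6.30×10⁻³ m
α₁L₁ = 7.43166×10⁻⁵, α₂L₂ = 5.38959×10⁻⁵ → Δ(αL) = 2.04207×10⁻⁵ m/K
ΔT = 6.30×10⁻³ / 2.04207×10⁻⁵ = 308.510 K, so T = 26.9 + 308.510 = 335.410 °C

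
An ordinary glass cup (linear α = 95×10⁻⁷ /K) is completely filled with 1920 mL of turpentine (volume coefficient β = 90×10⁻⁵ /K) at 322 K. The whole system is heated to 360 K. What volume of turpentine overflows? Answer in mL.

63.6 mL

The cup also expands: β_container ≈ 3α = 2.85×10⁻⁵ /K
Net overflow = V₀(β_liq − 3α_cont)ΔT
β − 3α = 9.00×10⁻⁴ − 2.85×10⁻⁵ = 8.715×10⁻⁴ /K; ΔT = 38 K
ΔV = 1920 × 8.715×10⁻⁴ × 38 = 63.6 mL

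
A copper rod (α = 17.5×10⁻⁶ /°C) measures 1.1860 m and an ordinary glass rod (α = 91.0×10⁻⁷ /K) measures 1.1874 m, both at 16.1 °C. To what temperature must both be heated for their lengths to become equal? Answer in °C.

T = 156.8 °C

L₁(1 + α₁ΔT) = L₂(1 + α₂ΔT) ⇒ ΔT = (L₂ − L₁)/(α₁L₁ − α₂L₂)
L₂ − L₁ = 1.1874 − 1.1860 = 1.40×10⁻³ m
α₁L₁ − α₂L₂ = 17.5×10⁻⁶×1.1860 − 91.0×10⁻⁷×1.1874 = 9.94966×10⁻⁶ m/K
ΔT = 1.40×10⁻³ / 9.94966×10⁻⁶ = 140.708 K
T = 16.1 + 140.708 = 156.808 °C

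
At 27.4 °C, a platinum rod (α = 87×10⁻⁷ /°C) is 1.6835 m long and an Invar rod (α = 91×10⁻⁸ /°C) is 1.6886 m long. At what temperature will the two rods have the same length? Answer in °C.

Equal length when α₁L₁ΔT − α₂L₂ΔT = L₂ − L₁ = 5.10×10⁻³ m
α₁L₁ = 1.464645×10⁻⁵, α₂L₂ = 1.536626×10⁻⁶ → Δ(αL) = 1.3109824×10⁻⁵ m/K
ΔT = 5.10×10⁻³ / 1.3109824×10⁻⁵ = 389.021 K, so T = 27.4 + 389.021 = 416.421 °C

T = 416.4 °C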